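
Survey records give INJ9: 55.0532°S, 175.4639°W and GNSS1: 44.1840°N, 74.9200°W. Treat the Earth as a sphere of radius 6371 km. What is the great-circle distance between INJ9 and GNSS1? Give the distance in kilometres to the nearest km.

Δφ = 99.2372°,  Δλ = 100.5439°
a = sin²(Δφ/2) + cos φ₁ cos φ₂ sin²(Δλ/2) = 0.823229
c = 2·arcsin(√a) = 2.273728 rad = 130.2750°
d = R·c = 6371 × 2.273728 = 14485.9 km

14486 km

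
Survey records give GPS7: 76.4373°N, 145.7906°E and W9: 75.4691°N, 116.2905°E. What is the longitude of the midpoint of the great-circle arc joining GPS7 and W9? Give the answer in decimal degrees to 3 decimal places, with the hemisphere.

130.531°E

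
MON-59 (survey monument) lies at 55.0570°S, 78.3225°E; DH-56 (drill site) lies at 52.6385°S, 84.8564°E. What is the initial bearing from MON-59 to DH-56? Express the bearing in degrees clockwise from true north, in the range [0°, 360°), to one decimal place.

Δλ = 6.5339°
y = sin Δλ · cos φ₂ = 0.069053
x = cos φ₁ sin φ₂ − sin φ₁ cos φ₂ cos Δλ = 0.038967
θ = atan2(y, x) = 60.5636° → 60.5636° (mod 360°)

60.6°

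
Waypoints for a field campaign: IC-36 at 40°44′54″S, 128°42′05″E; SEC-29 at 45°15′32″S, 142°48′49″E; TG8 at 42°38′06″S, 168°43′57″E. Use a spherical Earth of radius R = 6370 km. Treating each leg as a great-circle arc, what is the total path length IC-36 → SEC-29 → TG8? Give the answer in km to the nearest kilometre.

IC-36: φ = -40.74833°, λ = +128.70139°
SEC-29: φ = -45.25889°, λ = +142.81361°
TG8: φ = -42.63500°, λ = +168.73250°
IC-36→SEC-29: c = 0.196229 rad, d = 1249.98 km
SEC-29→TG8: c = 0.327458 rad, d = 2085.91 km
Total = 1249.98 + 2085.91 = 3335.89 km

3336 km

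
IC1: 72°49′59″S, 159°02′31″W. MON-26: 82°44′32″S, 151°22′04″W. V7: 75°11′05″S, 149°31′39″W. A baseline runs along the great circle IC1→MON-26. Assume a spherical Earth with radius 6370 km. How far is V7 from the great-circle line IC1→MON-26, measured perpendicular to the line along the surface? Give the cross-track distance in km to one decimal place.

240.6 km

IC1: φ = -72.83306°, λ = -159.04194°
MON-26: φ = -82.74222°, λ = -151.36778°
V7: φ = -75.18472°, λ = -149.52750°
δ₁₃ = central angle IC1→V7 = 0.061335 rad  (haversine)
θ₁₃ = bearing IC1→V7 = 136.406°,  θ₁₂ = bearing IC1→MON-26 = 174.436°
dₓₜ = R·arcsin(sin δ₁₃ · sin(θ₁₃ − θ₁₂)) = 6370·arcsin(0.06130·sin(-38.030°)) = -240.608 km
|dₓₜ| = 240.608 km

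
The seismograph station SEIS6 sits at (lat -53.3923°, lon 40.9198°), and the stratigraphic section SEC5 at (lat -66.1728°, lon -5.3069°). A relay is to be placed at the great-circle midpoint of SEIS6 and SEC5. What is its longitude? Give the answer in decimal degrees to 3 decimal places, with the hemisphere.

Bx = cos φ₂ cos Δλ = 0.279476,  By = cos φ₂ sin Δλ = -0.291707
φₘ = atan2(sin φ₁ + sin φ₂, √((cos φ₁ + Bx)² + By²)) = -61.74322°
λₘ = λ₁ + atan2(By, cos φ₁ + Bx) = 22.49837°

22.498°E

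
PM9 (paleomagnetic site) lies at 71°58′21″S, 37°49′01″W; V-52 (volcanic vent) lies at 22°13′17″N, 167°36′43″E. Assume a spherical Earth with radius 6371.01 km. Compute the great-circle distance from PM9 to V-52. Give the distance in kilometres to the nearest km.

PM9: φ = -71.97250°, λ = -37.81694°
V-52: φ = +22.22139°, λ = +167.61194°
Δφ = 94.1939°,  Δλ = -154.5711°
a = sin²(Δφ/2) + cos φ₁ cos φ₂ sin²(Δλ/2) = 0.809177
c = 2·arcsin(√a) = 2.237443 rad = 128.1960°
d = R·c = 6371.01 × 2.237443 = 14254.8 km

14255 km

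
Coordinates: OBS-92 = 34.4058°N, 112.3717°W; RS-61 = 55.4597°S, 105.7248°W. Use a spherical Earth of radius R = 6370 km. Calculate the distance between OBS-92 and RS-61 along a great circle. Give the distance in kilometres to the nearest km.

Δφ = -89.8655°,  Δλ = 6.6469°
a = sin²(Δφ/2) + cos φ₁ cos φ₂ sin²(Δλ/2) = 0.500398
c = 2·arcsin(√a) = 1.571593 rad = 90.0457°
d = R·c = 6370 × 1.571593 = 10011.0 km

10011 km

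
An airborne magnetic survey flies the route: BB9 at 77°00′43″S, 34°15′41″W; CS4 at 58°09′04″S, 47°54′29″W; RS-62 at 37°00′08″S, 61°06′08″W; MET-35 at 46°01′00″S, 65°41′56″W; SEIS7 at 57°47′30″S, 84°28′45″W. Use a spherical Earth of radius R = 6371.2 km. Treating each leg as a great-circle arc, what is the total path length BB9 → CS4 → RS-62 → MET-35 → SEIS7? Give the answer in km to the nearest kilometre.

BB9: φ = -77.01194°, λ = -34.26139°
CS4: φ = -58.15111°, λ = -47.90806°
RS-62: φ = -37.00222°, λ = -61.10222°
MET-35: φ = -46.01667°, λ = -65.69889°
SEIS7: φ = -57.79167°, λ = -84.47917°
BB9→CS4: c = 0.339388 rad, d = 2162.31 km
CS4→RS-62: c = 0.398815 rad, d = 2540.93 km
RS-62→MET-35: c = 0.168335 rad, d = 1072.50 km
MET-35→SEIS7: c = 0.286460 rad, d = 1825.09 km
Total = 2162.31 + 2540.93 + 1072.50 + 1825.09 = 7600.83 km

7601 km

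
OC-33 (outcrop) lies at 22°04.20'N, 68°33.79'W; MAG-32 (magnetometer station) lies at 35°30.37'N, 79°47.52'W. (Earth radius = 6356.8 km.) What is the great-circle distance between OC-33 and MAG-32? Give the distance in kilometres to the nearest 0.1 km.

OC-33: φ = +22.07000°, λ = -68.56317°
MAG-32: φ = +35.50617°, λ = -79.79200°
Δφ = 13.4362°,  Δλ = -11.2288°
a = sin²(Δφ/2) + cos φ₁ cos φ₂ sin²(Δλ/2) = 0.020906
c = 2·arcsin(√a) = 0.290195 rad = 16.6270°
d = R·c = 6356.8 × 0.290195 = 1844.7 km

1844.7 km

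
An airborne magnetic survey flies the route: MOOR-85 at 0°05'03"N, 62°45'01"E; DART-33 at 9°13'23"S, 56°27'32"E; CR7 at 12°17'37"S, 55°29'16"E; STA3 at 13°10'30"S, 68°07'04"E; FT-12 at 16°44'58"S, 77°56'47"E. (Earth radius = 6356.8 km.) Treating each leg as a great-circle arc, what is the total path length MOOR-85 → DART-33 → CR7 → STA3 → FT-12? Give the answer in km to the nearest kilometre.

MOOR-85: φ = +0.08417°, λ = +62.75028°
DART-33: φ = -9.22306°, λ = +56.45889°
CR7: φ = -12.29361°, λ = +55.48778°
STA3: φ = -13.17500°, λ = +68.11778°
FT-12: φ = -16.74944°, λ = +77.94639°
MOOR-85→DART-33: c = 0.195809 rad, d = 1244.72 km
DART-33→CR7: c = 0.056118 rad, d = 356.73 km
CR7→STA3: c = 0.215539 rad, d = 1370.14 km
STA3→FT-12: c = 0.177036 rad, d = 1125.38 km
Total = 1244.72 + 356.73 + 1370.14 + 1125.38 = 4096.97 km

4097 km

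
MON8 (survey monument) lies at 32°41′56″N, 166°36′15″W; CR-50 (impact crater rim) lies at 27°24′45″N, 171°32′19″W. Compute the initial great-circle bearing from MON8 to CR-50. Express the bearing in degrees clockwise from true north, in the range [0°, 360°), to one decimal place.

220.2°

MON8: φ = +32.69889°, λ = -166.60417°
CR-50: φ = +27.41250°, λ = -171.53861°
Δλ = -4.9344°
y = sin Δλ · cos φ₂ = -0.076358
x = cos φ₁ sin φ₂ − sin φ₁ cos φ₂ cos Δλ = -0.090357
θ = atan2(y, x) = -139.7999° → 220.2001° (mod 360°)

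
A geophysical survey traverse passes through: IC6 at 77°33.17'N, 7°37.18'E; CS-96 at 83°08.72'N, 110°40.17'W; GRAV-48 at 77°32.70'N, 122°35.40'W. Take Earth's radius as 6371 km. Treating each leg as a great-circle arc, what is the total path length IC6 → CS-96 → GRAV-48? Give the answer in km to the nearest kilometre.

2526 km

IC6: φ = +77.55283°, λ = +7.61967°
CS-96: φ = +83.14533°, λ = -110.66950°
GRAV-48: φ = +77.54500°, λ = -122.59000°
IC6→CS-96: c = 0.293201 rad, d = 1867.98 km
CS-96→GRAV-48: c = 0.103276 rad, d = 657.97 km
Total = 1867.98 + 657.97 = 2525.96 km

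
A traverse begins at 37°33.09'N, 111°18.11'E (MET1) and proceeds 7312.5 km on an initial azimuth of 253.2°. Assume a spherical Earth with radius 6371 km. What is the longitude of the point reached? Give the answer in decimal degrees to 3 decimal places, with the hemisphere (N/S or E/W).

50.413°E

MET1: φ = +37.55150°, λ = +111.30183°
δ = d/R = 7312.5/6371 = 1.147779 rad
φ₂ = arcsin(sin φ₁ cos δ + cos φ₁ sin δ cos θ)
   = arcsin(0.60947·0.41051 + 0.79281·0.91185·-0.28903) = 2.36410°
λ₂ = λ₁ + atan2(sin θ sin δ cos φ₁, cos δ − sin φ₁ sin φ₂) = 50.41274°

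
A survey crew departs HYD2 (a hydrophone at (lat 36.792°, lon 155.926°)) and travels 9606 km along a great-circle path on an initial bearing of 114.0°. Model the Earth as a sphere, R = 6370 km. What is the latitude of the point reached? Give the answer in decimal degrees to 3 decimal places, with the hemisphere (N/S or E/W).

16.708°S

δ = d/R = 9606/6370 = 1.508006 rad
φ₂ = arcsin(sin φ₁ cos δ + cos φ₁ sin δ cos θ)
   = arcsin(0.59891·0.06275 + 0.80082·0.99803·-0.40674) = -16.70822°
λ₂ = λ₁ + atan2(sin θ sin δ cos φ₁, cos δ − sin φ₁ sin φ₂) = -131.91046°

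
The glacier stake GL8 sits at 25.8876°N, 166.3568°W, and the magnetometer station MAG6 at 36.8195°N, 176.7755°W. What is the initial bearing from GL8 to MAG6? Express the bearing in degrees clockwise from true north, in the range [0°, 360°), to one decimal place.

323.5°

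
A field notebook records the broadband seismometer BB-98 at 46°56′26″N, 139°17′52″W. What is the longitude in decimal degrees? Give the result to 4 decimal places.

139° + 17′/60 + 52″/3600 = 139 + 0.28333 + 0.01444 = 139.2978°

139.2978°W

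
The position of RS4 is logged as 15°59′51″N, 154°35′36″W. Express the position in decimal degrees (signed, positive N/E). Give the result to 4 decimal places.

lat: 15.9975° N → +15.9975°
lon: 154.5933° W → -154.5933°

+15.9975°, -154.5933°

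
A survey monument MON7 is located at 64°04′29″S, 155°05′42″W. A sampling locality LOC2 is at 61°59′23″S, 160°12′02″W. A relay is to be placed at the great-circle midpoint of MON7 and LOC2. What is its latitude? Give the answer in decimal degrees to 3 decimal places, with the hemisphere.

63.055°S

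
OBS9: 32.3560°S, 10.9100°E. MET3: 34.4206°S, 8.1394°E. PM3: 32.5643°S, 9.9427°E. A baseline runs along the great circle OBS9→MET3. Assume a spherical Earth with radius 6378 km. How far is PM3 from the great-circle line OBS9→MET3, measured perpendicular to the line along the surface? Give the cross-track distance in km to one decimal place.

43.9 km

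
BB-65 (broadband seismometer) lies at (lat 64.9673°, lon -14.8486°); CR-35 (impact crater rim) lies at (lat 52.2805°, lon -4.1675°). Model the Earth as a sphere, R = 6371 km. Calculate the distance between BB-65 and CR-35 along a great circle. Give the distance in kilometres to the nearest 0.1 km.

Δφ = -12.6868°,  Δλ = 10.6811°
a = sin²(Δφ/2) + cos φ₁ cos φ₂ sin²(Δλ/2) = 0.014450
c = 2·arcsin(√a) = 0.240999 rad = 13.8082°
d = R·c = 6371 × 0.240999 = 1535.4 km

1535.4 km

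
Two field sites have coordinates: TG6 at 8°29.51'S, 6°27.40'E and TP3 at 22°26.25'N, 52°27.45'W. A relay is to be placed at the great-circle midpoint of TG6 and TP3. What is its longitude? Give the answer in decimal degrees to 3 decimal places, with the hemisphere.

21.906°W

TG6: φ = -8.49183°, λ = +6.45667°
TP3: φ = +22.43750°, λ = -52.45750°
Bx = cos φ₂ cos Δλ = 0.477234,  By = cos φ₂ sin Δλ = -0.791563
φₘ = atan2(sin φ₁ + sin φ₂, √((cos φ₁ + Bx)² + By²)) = 7.99411°
λₘ = λ₁ + atan2(By, cos φ₁ + Bx) = -21.90561°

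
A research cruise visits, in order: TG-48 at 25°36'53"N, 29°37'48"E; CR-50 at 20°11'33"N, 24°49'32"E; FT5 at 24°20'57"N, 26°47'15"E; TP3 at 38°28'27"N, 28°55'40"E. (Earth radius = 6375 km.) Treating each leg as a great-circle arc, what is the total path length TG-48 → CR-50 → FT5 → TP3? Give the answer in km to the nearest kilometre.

TG-48: φ = +25.61472°, λ = +29.63000°
CR-50: φ = +20.19250°, λ = +24.82556°
FT5: φ = +24.34917°, λ = +26.78750°
TP3: φ = +38.47417°, λ = +28.92778°
TG-48→CR-50: c = 0.122127 rad, d = 778.56 km
CR-50→FT5: c = 0.079162 rad, d = 504.66 km
FT5→TP3: c = 0.248558 rad, d = 1584.56 km
Total = 778.56 + 504.66 + 1584.56 = 2867.77 km

2868 km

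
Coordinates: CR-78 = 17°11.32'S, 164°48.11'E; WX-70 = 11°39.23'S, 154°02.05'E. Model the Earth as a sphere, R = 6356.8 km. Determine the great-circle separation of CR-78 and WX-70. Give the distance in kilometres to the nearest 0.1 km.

CR-78: φ = -17.18867°, λ = +164.80183°
WX-70: φ = -11.65383°, λ = +154.03417°
Δφ = 5.5348°,  Δλ = -10.7677°
a = sin²(Δφ/2) + cos φ₁ cos φ₂ sin²(Δλ/2) = 0.010568
c = 2·arcsin(√a) = 0.205967 rad = 11.8010°
d = R·c = 6356.8 × 0.205967 = 1309.3 km

1309.3 km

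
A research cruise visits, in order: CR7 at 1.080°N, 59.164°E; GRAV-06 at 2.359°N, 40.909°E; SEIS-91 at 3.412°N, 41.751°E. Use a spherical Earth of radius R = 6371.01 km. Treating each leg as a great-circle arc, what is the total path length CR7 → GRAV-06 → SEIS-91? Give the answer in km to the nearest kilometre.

CR7→GRAV-06: c = 0.319240 rad, d = 2033.88 km
GRAV-06→SEIS-91: c = 0.023520 rad, d = 149.84 km
Total = 2033.88 + 149.84 = 2183.72 km

2184 km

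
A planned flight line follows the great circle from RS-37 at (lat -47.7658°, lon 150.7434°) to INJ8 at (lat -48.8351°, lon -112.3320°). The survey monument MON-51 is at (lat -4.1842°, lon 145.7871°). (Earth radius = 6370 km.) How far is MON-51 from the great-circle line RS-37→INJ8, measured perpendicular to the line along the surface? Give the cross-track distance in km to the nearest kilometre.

δ₁₃ = central angle RS-37→MON-51 = 0.764271 rad  (haversine)
θ₁₃ = bearing RS-37→MON-51 = 352.847°,  θ₁₂ = bearing RS-37→INJ8 = 130.838°
dₓₜ = R·arcsin(sin δ₁₃ · sin(θ₁₃ − θ₁₂)) = 6370·arcsin(0.69201·sin(222.010°)) = -3067.319 km
|dₓₜ| = 3067.319 km

3067 km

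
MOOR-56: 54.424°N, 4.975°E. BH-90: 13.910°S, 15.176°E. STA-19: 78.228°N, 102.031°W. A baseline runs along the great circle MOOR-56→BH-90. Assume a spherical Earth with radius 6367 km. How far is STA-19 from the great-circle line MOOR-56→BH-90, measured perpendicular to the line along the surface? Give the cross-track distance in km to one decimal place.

496.2 km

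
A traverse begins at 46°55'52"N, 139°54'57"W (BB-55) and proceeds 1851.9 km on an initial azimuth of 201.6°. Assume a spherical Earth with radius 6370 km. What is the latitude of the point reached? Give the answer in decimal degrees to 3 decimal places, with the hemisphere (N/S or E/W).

BB-55: φ = +46.93111°, λ = -139.91583°
δ = d/R = 1851.9/6370 = 0.290722 rad
φ₂ = arcsin(sin φ₁ cos δ + cos φ₁ sin δ cos θ)
   = arcsin(0.73053·0.95804 + 0.68288·0.28664·-0.92978) = 31.19021°
λ₂ = λ₁ + atan2(sin θ sin δ cos φ₁, cos δ − sin φ₁ sin φ₂) = -147.00136°

31.190°N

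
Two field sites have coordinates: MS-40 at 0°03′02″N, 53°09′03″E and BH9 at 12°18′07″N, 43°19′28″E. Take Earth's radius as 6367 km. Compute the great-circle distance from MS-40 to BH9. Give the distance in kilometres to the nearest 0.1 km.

1739.9 km

MS-40: φ = +0.05056°, λ = +53.15083°
BH9: φ = +12.30194°, λ = +43.32444°
Δφ = 12.2514°,  Δλ = -9.8264°
a = sin²(Δφ/2) + cos φ₁ cos φ₂ sin²(Δλ/2) = 0.018554
c = 2·arcsin(√a) = 0.273275 rad = 15.6575°
d = R·c = 6367 × 0.273275 = 1739.9 km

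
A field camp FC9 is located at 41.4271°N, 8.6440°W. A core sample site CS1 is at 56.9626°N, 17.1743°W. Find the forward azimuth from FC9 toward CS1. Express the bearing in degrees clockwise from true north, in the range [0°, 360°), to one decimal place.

Δλ = -8.5303°
y = sin Δλ · cos φ₂ = -0.080869
x = cos φ₁ sin φ₂ − sin φ₁ cos φ₂ cos Δλ = 0.271826
θ = atan2(y, x) = -16.5679° → 343.4321° (mod 360°)

343.4°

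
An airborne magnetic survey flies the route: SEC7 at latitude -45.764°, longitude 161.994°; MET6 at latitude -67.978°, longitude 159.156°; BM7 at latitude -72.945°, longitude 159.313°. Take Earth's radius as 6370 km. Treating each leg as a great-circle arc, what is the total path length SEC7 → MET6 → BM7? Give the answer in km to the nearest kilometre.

3027 km

SEC7→MET6: c = 0.388555 rad, d = 2475.10 km
MET6→BM7: c = 0.086695 rad, d = 552.25 km
Total = 2475.10 + 552.25 = 3027.35 km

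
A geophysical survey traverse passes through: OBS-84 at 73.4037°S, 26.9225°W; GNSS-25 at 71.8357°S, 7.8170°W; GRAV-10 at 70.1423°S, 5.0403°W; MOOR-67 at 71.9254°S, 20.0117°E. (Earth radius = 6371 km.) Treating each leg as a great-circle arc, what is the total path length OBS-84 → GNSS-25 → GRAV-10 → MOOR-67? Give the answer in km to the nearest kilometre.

1788 km

OBS-84→GNSS-25: c = 0.102798 rad, d = 654.93 km
GNSS-25→GRAV-10: c = 0.033500 rad, d = 213.43 km
GRAV-10→MOOR-67: c = 0.144339 rad, d = 919.58 km
Total = 654.93 + 213.43 + 919.58 = 1787.94 km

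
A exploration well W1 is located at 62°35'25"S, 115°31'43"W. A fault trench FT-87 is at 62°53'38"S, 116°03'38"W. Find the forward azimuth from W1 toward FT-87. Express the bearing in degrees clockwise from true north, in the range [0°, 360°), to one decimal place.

218.5°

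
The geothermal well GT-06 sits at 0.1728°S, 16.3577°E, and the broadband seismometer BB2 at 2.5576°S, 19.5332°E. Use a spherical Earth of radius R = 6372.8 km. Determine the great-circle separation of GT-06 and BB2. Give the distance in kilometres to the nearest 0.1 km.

441.6 km

Δφ = -2.3848°,  Δλ = 3.1755°
a = sin²(Δφ/2) + cos φ₁ cos φ₂ sin²(Δλ/2) = 0.001200
c = 2·arcsin(√a) = 0.069296 rad = 3.9704°
d = R·c = 6372.8 × 0.069296 = 441.6 km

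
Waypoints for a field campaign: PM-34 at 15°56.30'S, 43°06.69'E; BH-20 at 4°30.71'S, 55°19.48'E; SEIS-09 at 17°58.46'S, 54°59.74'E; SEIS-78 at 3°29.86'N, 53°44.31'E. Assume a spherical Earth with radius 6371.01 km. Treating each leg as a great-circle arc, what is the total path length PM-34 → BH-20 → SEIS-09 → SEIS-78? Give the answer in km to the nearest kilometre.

5731 km

PM-34: φ = -15.93833°, λ = +43.11150°
BH-20: φ = -4.51183°, λ = +55.32467°
SEIS-09: φ = -17.97433°, λ = +54.99567°
SEIS-78: φ = +3.49767°, λ = +53.73850°
PM-34→BH-20: c = 0.289158 rad, d = 1842.23 km
BH-20→SEIS-09: c = 0.235032 rad, d = 1497.39 km
SEIS-09→SEIS-78: c = 0.375381 rad, d = 2391.56 km
Total = 1842.23 + 1497.39 + 2391.56 = 5731.17 km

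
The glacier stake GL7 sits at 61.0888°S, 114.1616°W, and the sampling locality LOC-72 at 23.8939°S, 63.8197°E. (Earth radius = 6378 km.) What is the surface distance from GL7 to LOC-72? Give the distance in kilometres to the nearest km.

10575 km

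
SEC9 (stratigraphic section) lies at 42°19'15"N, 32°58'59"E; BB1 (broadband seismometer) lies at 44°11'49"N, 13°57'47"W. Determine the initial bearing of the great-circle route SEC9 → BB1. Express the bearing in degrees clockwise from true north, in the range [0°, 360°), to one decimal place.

SEC9: φ = +42.32083°, λ = +32.98306°
BB1: φ = +44.19694°, λ = -13.96306°
Δλ = -46.9461°
y = sin Δλ · cos φ₂ = -0.523882
x = cos φ₁ sin φ₂ − sin φ₁ cos φ₂ cos Δλ = 0.185908
θ = atan2(y, x) = -70.4619° → 289.5381° (mod 360°)

289.5°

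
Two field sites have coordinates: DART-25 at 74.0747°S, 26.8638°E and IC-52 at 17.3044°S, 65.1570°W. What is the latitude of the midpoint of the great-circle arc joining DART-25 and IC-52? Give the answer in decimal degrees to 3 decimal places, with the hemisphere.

51.990°S

Bx = cos φ₂ cos Δλ = -0.033666,  By = cos φ₂ sin Δλ = -0.954144
φₘ = atan2(sin φ₁ + sin φ₂, √((cos φ₁ + Bx)² + By²)) = -51.99015°
λₘ = λ₁ + atan2(By, cos φ₁ + Bx) = -48.97673°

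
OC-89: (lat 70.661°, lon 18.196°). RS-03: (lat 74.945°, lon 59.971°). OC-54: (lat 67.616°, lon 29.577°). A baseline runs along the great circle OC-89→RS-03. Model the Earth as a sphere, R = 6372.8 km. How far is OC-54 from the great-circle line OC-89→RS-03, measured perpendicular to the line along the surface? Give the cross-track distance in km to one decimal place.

δ₁₃ = central angle OC-89→OC-54 = 0.088251 rad  (haversine)
θ₁₃ = bearing OC-89→OC-54 = 121.503°,  θ₁₂ = bearing OC-89→RS-03 = 51.629°
dₓₜ = R·arcsin(sin δ₁₃ · sin(θ₁₃ − θ₁₂)) = 6372.8·arcsin(0.08814·sin(69.874°)) = 527.982 km
|dₓₜ| = 527.982 km

528.0 km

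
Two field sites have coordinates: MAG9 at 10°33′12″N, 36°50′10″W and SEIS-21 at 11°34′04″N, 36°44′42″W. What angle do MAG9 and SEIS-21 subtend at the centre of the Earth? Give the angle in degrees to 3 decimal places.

1.018°

MAG9: φ = +10.55333°, λ = -36.83611°
SEIS-21: φ = +11.56778°, λ = -36.74500°
Δφ = 1.0144°,  Δλ = 0.0911°
a = sin²(Δφ/2) + cos φ₁ cos φ₂ sin²(Δλ/2) = 0.000079
c = 2·arcsin(√a) = 0.017774 rad = 1.0184°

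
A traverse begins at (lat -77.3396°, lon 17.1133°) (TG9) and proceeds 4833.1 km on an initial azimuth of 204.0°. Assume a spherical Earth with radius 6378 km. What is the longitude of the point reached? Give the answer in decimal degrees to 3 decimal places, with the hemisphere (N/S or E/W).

δ = d/R = 4833.1/6378 = 0.757777 rad
φ₂ = arcsin(sin φ₁ cos δ + cos φ₁ sin δ cos θ)
   = arcsin(-0.97569·0.72637 + 0.21917·0.68731·-0.91355) = -57.81369°
λ₂ = λ₁ + atan2(sin θ sin δ cos φ₁, cos δ − sin φ₁ sin φ₂) = -131.23115°

131.231°W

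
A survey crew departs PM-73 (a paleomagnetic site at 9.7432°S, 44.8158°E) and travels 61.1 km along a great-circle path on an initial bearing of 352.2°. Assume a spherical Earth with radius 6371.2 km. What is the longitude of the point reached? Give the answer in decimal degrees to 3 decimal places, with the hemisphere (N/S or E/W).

δ = d/R = 61.1/6371.2 = 0.009590 rad
φ₂ = arcsin(sin φ₁ cos δ + cos φ₁ sin δ cos θ)
   = arcsin(-0.16923·0.99995 + 0.98558·0.00959·0.99075) = -9.19881°
λ₂ = λ₁ + atan2(sin θ sin δ cos φ₁, cos δ − sin φ₁ sin φ₂) = 44.74026°

44.740°E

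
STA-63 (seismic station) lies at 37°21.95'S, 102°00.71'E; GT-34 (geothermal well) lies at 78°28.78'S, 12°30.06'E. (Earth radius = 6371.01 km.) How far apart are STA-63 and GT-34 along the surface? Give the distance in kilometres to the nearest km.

5939 km

STA-63: φ = -37.36583°, λ = +102.01183°
GT-34: φ = -78.47967°, λ = +12.50100°
Δφ = -41.1138°,  Δλ = -89.5108°
a = sin²(Δφ/2) + cos φ₁ cos φ₂ sin²(Δλ/2) = 0.201985
c = 2·arcsin(√a) = 0.932248 rad = 53.4139°
d = R·c = 6371.01 × 0.932248 = 5939.4 km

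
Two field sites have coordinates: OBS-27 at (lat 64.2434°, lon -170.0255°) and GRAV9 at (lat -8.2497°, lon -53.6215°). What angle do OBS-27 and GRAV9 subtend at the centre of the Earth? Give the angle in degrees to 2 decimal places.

108.69°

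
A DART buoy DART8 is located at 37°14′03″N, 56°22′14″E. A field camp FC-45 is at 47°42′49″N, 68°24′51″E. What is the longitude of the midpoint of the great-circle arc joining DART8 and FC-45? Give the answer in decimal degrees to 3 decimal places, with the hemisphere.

DART8: φ = +37.23417°, λ = +56.37056°
FC-45: φ = +47.71361°, λ = +68.41417°
Bx = cos φ₂ cos Δλ = 0.658027,  By = cos φ₂ sin Δλ = 0.140392
φₘ = atan2(sin φ₁ + sin φ₂, √((cos φ₁ + Bx)² + By²)) = 42.63071°
λₘ = λ₁ + atan2(By, cos φ₁ + Bx) = 61.88494°

61.885°E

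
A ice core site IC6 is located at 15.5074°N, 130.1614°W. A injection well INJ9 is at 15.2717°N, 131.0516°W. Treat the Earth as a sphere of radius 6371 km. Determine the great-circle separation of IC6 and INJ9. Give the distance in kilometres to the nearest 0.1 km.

Δφ = -0.2357°,  Δλ = -0.8902°
a = sin²(Δφ/2) + cos φ₁ cos φ₂ sin²(Δλ/2) = 0.000060
c = 2·arcsin(√a) = 0.015534 rad = 0.8901°
d = R·c = 6371 × 0.015534 = 99.0 km

99.0 km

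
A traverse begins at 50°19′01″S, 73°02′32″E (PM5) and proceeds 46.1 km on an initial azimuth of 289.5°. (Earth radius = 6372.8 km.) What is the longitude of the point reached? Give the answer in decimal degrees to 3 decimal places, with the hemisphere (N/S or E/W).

72.432°E

PM5: φ = -50.31694°, λ = +73.04222°
δ = d/R = 46.1/6372.8 = 0.007234 rad
φ₂ = arcsin(sin φ₁ cos δ + cos φ₁ sin δ cos θ)
   = arcsin(-0.76959·0.99997 + 0.63854·0.00723·0.33381) = -50.17699°
λ₂ = λ₁ + atan2(sin θ sin δ cos φ₁, cos δ − sin φ₁ sin φ₂) = 72.43215°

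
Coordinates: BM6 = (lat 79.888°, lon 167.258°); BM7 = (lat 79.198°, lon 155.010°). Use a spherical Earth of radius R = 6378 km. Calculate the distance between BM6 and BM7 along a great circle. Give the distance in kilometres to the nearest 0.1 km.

Δφ = -0.6900°,  Δλ = -12.2480°
a = sin²(Δφ/2) + cos φ₁ cos φ₂ sin²(Δλ/2) = 0.000411
c = 2·arcsin(√a) = 0.040536 rad = 2.3226°
d = R·c = 6378 × 0.040536 = 258.5 km

258.5 km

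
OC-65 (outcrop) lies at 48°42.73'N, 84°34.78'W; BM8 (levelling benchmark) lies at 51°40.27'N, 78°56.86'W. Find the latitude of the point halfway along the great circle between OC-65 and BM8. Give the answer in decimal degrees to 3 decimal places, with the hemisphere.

50.226°N

OC-65: φ = +48.71217°, λ = -84.57967°
BM8: φ = +51.67117°, λ = -78.94767°
Bx = cos φ₂ cos Δλ = 0.617180,  By = cos φ₂ sin Δλ = 0.060863
φₘ = atan2(sin φ₁ + sin φ₂, √((cos φ₁ + Bx)² + By²)) = 50.22568°
λₘ = λ₁ + atan2(By, cos φ₁ + Bx) = -81.85101°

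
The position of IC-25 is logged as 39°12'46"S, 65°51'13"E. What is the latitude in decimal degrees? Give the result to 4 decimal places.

39.2128°S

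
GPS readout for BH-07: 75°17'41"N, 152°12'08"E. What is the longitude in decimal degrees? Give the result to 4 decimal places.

152° + 12′/60 + 8″/3600 = 152 + 0.20000 + 0.00222 = 152.2022°

152.2022°E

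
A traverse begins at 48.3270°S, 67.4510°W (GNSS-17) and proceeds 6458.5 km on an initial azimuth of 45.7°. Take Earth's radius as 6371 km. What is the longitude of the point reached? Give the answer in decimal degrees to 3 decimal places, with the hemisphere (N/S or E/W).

δ = d/R = 6458.5/6371 = 1.013734 rad
φ₂ = arcsin(sin φ₁ cos δ + cos φ₁ sin δ cos θ)
   = arcsin(-0.74695·0.52869 + 0.66488·0.84881·0.69842) = -0.04320°
λ₂ = λ₁ + atan2(sin θ sin δ cos φ₁, cos δ − sin φ₁ sin φ₂) = -30.04286°

30.043°W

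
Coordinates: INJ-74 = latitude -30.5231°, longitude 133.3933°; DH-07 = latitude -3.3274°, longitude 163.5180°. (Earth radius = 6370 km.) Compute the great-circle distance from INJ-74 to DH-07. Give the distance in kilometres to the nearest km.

4375 km

Δφ = 27.1957°,  Δλ = 30.1247°
a = sin²(Δφ/2) + cos φ₁ cos φ₂ sin²(Δλ/2) = 0.113351
c = 2·arcsin(√a) = 0.686769 rad = 39.3490°
d = R·c = 6370 × 0.686769 = 4374.7 km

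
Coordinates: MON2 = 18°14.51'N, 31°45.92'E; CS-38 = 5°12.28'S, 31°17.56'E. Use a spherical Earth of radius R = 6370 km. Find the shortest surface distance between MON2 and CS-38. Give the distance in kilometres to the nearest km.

2607 km

MON2: φ = +18.24183°, λ = +31.76533°
CS-38: φ = -5.20467°, λ = +31.29267°
Δφ = -23.4465°,  Δλ = -0.4727°
a = sin²(Δφ/2) + cos φ₁ cos φ₂ sin²(Δλ/2) = 0.041300
c = 2·arcsin(√a) = 0.409300 rad = 23.4511°
d = R·c = 6370 × 0.409300 = 2607.2 km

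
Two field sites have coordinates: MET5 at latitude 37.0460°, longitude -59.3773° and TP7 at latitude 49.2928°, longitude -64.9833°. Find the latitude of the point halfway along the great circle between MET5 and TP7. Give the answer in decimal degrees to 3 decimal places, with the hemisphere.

43.203°N

Bx = cos φ₂ cos Δλ = 0.649074,  By = cos φ₂ sin Δλ = -0.063711
φₘ = atan2(sin φ₁ + sin φ₂, √((cos φ₁ + Bx)² + By²)) = 43.20328°
λₘ = λ₁ + atan2(By, cos φ₁ + Bx) = -61.89799°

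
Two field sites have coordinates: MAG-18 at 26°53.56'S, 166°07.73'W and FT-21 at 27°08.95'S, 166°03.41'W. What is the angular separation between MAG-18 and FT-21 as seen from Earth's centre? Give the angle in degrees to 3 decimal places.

MAG-18: φ = -26.89267°, λ = -166.12883°
FT-21: φ = -27.14917°, λ = -166.05683°
Δφ = -0.2565°,  Δλ = 0.0720°
a = sin²(Δφ/2) + cos φ₁ cos φ₂ sin²(Δλ/2) = 0.000005
c = 2·arcsin(√a) = 0.004615 rad = 0.2644°

0.264°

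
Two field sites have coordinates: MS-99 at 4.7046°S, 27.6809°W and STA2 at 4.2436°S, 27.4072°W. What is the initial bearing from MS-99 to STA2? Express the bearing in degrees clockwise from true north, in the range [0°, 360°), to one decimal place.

30.6°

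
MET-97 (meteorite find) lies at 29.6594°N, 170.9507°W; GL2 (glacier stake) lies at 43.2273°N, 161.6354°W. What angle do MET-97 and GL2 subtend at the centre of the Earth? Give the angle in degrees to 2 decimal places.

Δφ = 13.5679°,  Δλ = 9.3153°
a = sin²(Δφ/2) + cos φ₁ cos φ₂ sin²(Δλ/2) = 0.018129
c = 2·arcsin(√a) = 0.270106 rad = 15.4759°

15.48°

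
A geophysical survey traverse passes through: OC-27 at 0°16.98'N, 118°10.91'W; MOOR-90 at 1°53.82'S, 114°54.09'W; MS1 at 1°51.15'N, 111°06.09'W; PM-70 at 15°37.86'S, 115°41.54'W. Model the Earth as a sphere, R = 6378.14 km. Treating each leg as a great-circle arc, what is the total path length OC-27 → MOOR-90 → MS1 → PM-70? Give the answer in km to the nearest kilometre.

3043 km

OC-27: φ = +0.28300°, λ = -118.18183°
MOOR-90: φ = -1.89700°, λ = -114.90150°
MS1: φ = +1.85250°, λ = -111.10150°
PM-70: φ = -15.63100°, λ = -115.69233°
OC-27→MOOR-90: c = 0.068735 rad, d = 438.40 km
MOOR-90→MS1: c = 0.093165 rad, d = 594.22 km
MS1→PM-70: c = 0.315261 rad, d = 2010.78 km
Total = 438.40 + 594.22 + 2010.78 = 3043.40 km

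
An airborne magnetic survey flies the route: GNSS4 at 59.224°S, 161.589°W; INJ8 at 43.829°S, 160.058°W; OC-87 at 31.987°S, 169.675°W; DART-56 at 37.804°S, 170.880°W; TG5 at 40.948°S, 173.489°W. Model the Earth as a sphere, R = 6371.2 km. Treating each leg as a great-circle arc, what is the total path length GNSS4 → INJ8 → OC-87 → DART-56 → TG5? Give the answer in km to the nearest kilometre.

4348 km

GNSS4→INJ8: c = 0.269189 rad, d = 1715.06 km
INJ8→OC-87: c = 0.245079 rad, d = 1561.45 km
OC-87→DART-56: c = 0.102978 rad, d = 656.09 km
DART-56→TG5: c = 0.065184 rad, d = 415.30 km
Total = 1715.06 + 1561.45 + 656.09 + 415.30 = 4347.90 km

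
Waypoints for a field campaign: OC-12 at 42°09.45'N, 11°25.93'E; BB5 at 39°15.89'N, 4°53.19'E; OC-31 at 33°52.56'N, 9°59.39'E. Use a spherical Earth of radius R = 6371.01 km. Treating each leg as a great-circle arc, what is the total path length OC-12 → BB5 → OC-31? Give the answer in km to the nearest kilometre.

1391 km

OC-12: φ = +42.15750°, λ = +11.43217°
BB5: φ = +39.26483°, λ = +4.88650°
OC-31: φ = +33.87600°, λ = +9.98983°
OC-12→BB5: c = 0.100197 rad, d = 638.35 km
BB5→OC-31: c = 0.118118 rad, d = 752.53 km
Total = 638.35 + 752.53 = 1390.89 km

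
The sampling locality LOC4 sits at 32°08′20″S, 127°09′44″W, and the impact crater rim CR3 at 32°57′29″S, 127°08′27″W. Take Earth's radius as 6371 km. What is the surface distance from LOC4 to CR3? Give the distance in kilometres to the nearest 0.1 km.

91.1 km

LOC4: φ = -32.13889°, λ = -127.16222°
CR3: φ = -32.95806°, λ = -127.14083°
Δφ = -0.8192°,  Δλ = 0.0214°
a = sin²(Δφ/2) + cos φ₁ cos φ₂ sin²(Δλ/2) = 0.000051
c = 2·arcsin(√a) = 0.014301 rad = 0.8194°
d = R·c = 6371 × 0.014301 = 91.1 km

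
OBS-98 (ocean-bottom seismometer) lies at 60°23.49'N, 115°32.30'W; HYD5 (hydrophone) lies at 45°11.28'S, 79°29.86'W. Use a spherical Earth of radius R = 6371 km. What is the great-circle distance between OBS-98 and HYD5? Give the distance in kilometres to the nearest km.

12185 km

OBS-98: φ = +60.39150°, λ = -115.53833°
HYD5: φ = -45.18800°, λ = -79.49767°
Δφ = -105.5795°,  Δλ = 36.0407°
a = sin²(Δφ/2) + cos φ₁ cos φ₂ sin²(Δλ/2) = 0.667612
c = 2·arcsin(√a) = 1.912638 rad = 109.5861°
d = R·c = 6371 × 1.912638 = 12185.4 km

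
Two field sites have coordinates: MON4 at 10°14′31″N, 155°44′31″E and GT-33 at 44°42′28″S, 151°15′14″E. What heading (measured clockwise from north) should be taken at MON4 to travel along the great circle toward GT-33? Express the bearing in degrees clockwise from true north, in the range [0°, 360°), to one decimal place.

MON4: φ = +10.24194°, λ = +155.74194°
GT-33: φ = -44.70778°, λ = +151.25389°
Δλ = -4.4881°
y = sin Δλ · cos φ₂ = -0.055613
x = cos φ₁ sin φ₂ − sin φ₁ cos φ₂ cos Δλ = -0.818261
θ = atan2(y, x) = -176.1118° → 183.8882° (mod 360°)

183.9°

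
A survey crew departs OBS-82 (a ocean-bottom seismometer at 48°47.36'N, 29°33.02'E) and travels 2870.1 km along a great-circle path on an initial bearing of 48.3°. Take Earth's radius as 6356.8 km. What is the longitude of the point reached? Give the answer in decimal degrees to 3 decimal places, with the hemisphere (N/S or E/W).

OBS-82: φ = +48.78933°, λ = +29.55033°
δ = d/R = 2870.1/6356.8 = 0.451501 rad
φ₂ = arcsin(sin φ₁ cos δ + cos φ₁ sin δ cos θ)
   = arcsin(0.75229·0.89979 + 0.65883·0.43632·0.66523) = 60.24245°
λ₂ = λ₁ + atan2(sin θ sin δ cos φ₁, cos δ − sin φ₁ sin φ₂) = 70.57299°

70.573°E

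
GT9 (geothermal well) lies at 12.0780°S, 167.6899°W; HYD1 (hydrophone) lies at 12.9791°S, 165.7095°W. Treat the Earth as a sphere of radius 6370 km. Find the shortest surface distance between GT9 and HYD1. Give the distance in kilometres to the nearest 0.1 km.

Δφ = -0.9011°,  Δλ = 1.9804°
a = sin²(Δφ/2) + cos φ₁ cos φ₂ sin²(Δλ/2) = 0.000346
c = 2·arcsin(√a) = 0.037226 rad = 2.1329°
d = R·c = 6370 × 0.037226 = 237.1 km

237.1 km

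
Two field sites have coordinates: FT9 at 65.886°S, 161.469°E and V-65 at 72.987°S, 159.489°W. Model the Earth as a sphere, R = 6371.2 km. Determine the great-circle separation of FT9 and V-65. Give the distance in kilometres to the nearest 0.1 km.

1675.1 km

Δφ = -7.1010°,  Δλ = 39.0420°
a = sin²(Δφ/2) + cos φ₁ cos φ₂ sin²(Δλ/2) = 0.017182
c = 2·arcsin(√a) = 0.262920 rad = 15.0642°
d = R·c = 6371.2 × 0.262920 = 1675.1 km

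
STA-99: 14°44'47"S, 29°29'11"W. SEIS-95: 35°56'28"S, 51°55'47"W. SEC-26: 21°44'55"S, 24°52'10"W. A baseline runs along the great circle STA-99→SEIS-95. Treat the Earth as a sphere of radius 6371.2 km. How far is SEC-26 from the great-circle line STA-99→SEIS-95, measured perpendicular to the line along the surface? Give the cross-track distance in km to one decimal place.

866.5 km

STA-99: φ = -14.74639°, λ = -29.48639°
SEIS-95: φ = -35.94111°, λ = -51.92972°
SEC-26: φ = -21.74861°, λ = -24.86944°
δ₁₃ = central angle STA-99→SEC-26 = 0.144161 rad  (haversine)
θ₁₃ = bearing STA-99→SEC-26 = 148.640°,  θ₁₂ = bearing STA-99→SEIS-95 = 219.336°
dₓₜ = R·arcsin(sin δ₁₃ · sin(θ₁₃ − θ₁₂)) = 6371.2·arcsin(0.14366·sin(-70.696°)) = -866.510 km
|dₓₜ| = 866.510 km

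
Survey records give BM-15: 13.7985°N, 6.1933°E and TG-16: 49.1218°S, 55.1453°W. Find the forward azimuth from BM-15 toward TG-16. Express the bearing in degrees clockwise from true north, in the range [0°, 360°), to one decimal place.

215.4°

Δλ = -61.3386°
y = sin Δλ · cos φ₂ = -0.574263
x = cos φ₁ sin φ₂ − sin φ₁ cos φ₂ cos Δλ = -0.809149
θ = atan2(y, x) = -144.6362° → 215.3638° (mod 360°)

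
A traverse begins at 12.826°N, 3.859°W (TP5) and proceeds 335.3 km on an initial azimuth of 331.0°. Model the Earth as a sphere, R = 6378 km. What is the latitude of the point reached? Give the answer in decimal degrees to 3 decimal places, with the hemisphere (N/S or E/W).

15.456°N

δ = d/R = 335.3/6378 = 0.052571 rad
φ₂ = arcsin(sin φ₁ cos δ + cos φ₁ sin δ cos θ)
   = arcsin(0.22199·0.99862 + 0.97505·0.05255·0.87462) = 15.45588°
λ₂ = λ₁ + atan2(sin θ sin δ cos φ₁, cos δ − sin φ₁ sin φ₂) = -5.37357°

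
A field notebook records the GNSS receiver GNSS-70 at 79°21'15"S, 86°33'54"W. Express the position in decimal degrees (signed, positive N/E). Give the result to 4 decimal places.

-79.3542°, -86.5650°

lat: 79.3542° S → -79.3542°
lon: 86.5650° W → -86.5650°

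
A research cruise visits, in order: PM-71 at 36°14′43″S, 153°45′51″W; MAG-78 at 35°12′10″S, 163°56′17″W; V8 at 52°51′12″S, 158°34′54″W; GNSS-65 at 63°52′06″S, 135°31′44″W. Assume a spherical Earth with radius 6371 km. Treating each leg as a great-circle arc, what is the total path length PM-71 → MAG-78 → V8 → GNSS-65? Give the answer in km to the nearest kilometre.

4733 km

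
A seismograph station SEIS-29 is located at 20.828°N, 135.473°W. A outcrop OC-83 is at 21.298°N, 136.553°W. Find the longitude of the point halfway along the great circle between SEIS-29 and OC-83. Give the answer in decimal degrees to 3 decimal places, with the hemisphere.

136.012°W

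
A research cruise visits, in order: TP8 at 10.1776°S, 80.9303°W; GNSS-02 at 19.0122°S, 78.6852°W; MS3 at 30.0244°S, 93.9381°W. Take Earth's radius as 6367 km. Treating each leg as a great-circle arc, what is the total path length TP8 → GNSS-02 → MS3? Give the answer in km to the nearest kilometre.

2976 km

TP8→GNSS-02: c = 0.158776 rad, d = 1010.93 km
GNSS-02→MS3: c = 0.308628 rad, d = 1965.04 km
Total = 1010.93 + 1965.04 = 2975.96 km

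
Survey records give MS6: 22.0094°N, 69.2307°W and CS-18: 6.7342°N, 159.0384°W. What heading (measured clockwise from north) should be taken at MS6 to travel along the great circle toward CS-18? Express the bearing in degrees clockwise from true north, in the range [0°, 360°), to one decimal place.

276.2°

Δλ = -89.8077°
y = sin Δλ · cos φ₂ = -0.993095
x = cos φ₁ sin φ₂ − sin φ₁ cos φ₂ cos Δλ = 0.107469
θ = atan2(y, x) = -83.8237° → 276.1763° (mod 360°)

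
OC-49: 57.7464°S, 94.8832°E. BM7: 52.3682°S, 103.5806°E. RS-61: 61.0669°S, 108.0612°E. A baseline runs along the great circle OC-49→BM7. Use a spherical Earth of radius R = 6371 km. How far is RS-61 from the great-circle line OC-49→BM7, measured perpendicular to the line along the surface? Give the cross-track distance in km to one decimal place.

δ₁₃ = central angle OC-49→RS-61 = 0.130305 rad  (haversine)
θ₁₃ = bearing OC-49→RS-61 = 121.917°,  θ₁₂ = bearing OC-49→BM7 = 46.443°
dₓₜ = R·arcsin(sin δ₁₃ · sin(θ₁₃ − θ₁₂)) = 6371·arcsin(0.12994·sin(75.473°)) = 803.488 km
|dₓₜ| = 803.488 km

803.5 km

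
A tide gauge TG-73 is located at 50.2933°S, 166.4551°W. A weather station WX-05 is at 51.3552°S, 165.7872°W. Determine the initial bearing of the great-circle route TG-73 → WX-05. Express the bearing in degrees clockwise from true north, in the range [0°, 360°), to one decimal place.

Δλ = 0.6679°
y = sin Δλ · cos φ₂ = 0.007280
x = cos φ₁ sin φ₂ − sin φ₁ cos φ₂ cos Δλ = -0.018565
θ = atan2(y, x) = 158.5895° → 158.5895° (mod 360°)

158.6°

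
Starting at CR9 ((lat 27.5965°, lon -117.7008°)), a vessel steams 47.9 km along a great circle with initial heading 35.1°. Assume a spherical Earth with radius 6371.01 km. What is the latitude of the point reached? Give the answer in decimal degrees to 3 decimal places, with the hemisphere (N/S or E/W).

δ = d/R = 47.9/6371.01 = 0.007518 rad
φ₂ = arcsin(sin φ₁ cos δ + cos φ₁ sin δ cos θ)
   = arcsin(0.46324·0.99997 + 0.88623·0.00752·0.81815) = 27.94866°
λ₂ = λ₁ + atan2(sin θ sin δ cos φ₁, cos δ − sin φ₁ sin φ₂) = -117.42040°

27.949°N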